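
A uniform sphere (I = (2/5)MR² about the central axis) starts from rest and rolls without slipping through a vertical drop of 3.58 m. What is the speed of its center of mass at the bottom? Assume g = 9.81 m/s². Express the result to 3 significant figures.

With I = (2/5)MR², the ratio k = I/(MR²) is 0.4.
Rolling without slipping gives ω = v/R, so the total kinetic energy is ½Mv² + ½Iω² = ½(1+k)Mv² = (7/10)Mv².
Setting Mgh = (7/10)Mv² gives v = √(2gh/(1+k)) = √(2·9.81·3.58/1.4) ≈ 7.08 m/s.

v ≈ 7.08 m/s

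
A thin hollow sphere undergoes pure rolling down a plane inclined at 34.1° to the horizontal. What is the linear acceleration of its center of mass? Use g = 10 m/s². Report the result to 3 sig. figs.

a ≈ 3.36 m/s²

For this body I = (2/3)MR², i.e. k = I/(MR²) = 2/3.
Translational: Mg sinθ − f = Ma. Rotational about the CM: fR = Iα = kMRa, so f = kMa.
Eliminating f: Mg sinθ = (1+k)Ma, so a = g sinθ/(1+k) = 10 × sin34.1° / 1.667 ≈ 3.36 m/s².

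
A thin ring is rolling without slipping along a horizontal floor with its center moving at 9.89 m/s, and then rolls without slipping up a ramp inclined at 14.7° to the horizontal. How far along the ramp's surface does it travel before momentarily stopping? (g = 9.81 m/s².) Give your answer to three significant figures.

d ≈ 39.3 m

With I = MR², the ratio k = I/(MR²) is 1.
Rolling without slipping gives ω = v/R, so the total kinetic energy is ½Mv² + ½Iω² = ½(1+k)Mv² = Mv².
Setting this equal to Mgh gives the vertical rise h = (1+k)v₀²/(2g) = 2×9.89²/(2×9.81) = 9.971 m.
Along the incline, d = h/sinθ = 9.971/sin14.7° ≈ 39.3 m.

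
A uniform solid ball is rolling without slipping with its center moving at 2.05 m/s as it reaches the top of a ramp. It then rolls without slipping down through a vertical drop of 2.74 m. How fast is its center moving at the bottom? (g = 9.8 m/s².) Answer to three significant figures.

v ≈ 6.52 m/s

For this body I = (2/5)MR², i.e. k = I/(MR²) = 0.4.
Pure rolling means v = ωR; then KE = ½Mv² + ½I(v/R)² = ½(1+k)Mv² = (7/10)Mv².
Conserving energy between top and bottom: (7/10)Mv² = (7/10)Mv₀² + Mgh, hence v² = v₀² + 2gh/(1+k).
v = √(2.05² + 2×9.8×2.74/1.4) = √42.56 ≈ 6.52 m/s.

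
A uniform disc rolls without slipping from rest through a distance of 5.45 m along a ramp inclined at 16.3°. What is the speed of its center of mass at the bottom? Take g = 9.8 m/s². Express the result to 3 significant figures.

With I = (1/2)MR², the ratio k = I/(MR²) is 0.5.
Pure rolling means v = ωR; then KE = ½Mv² + ½I(v/R)² = ½(1+k)Mv² = (3/4)Mv².
The vertical drop is h = L sinθ = 5.45 × sin16.3° = 1.53 m.
Energy conservation: Mgh = (3/4)Mv², so v = √(2gh/(1+k)) = √(2 × 9.8 × 1.53 / 1.5) ≈ 4.47 m/s.

v ≈ 4.47 m/s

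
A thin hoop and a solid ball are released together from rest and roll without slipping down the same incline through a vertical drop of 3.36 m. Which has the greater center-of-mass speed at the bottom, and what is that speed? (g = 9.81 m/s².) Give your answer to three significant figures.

the solid ball, at v ≈ 6.86 m/s

For rolling without slipping, Mgh = ½(1+k)Mv² where k = I/(MR²), so v = √(2gh/(1+k)).
Thin hoop: k = 1, giving v = √(2×9.81×3.36/2) = 5.741 m/s.
Solid ball: k = 0.4, giving v = √(2×9.81×3.36/1.4) = 6.862 m/s.
The smaller k wins: the solid ball, at ≈ 6.86 m/s.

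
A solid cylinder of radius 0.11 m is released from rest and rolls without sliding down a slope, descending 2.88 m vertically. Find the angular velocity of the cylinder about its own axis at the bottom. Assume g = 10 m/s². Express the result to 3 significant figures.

The moment of inertia is (1/2)MR², giving k ≡ I/(MR²) = 0.5.
Rolling without slipping gives ω = v/R, so the total kinetic energy is ½Mv² + ½Iω² = ½(1+k)Mv² = (3/4)Mv².
Energy conservation Mgh = ½(1+k)Mv² gives v = √(2gh/(1+k)) = √(2 × 10 × 2.88 / 1.5) = 6.197 m/s.
Then ω = v/R = 6.197 / 0.11 ≈ 56.3 rad/s.

ω ≈ 56.3 rad/s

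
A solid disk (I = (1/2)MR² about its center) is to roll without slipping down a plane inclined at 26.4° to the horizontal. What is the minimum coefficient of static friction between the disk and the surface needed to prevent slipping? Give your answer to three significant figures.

The moment of inertia is (1/2)MR², giving k ≡ I/(MR²) = 0.5.
Along the incline Mg sinθ − f = Ma, and torque about the center fR = Iα = kMR²(a/R) gives f = kMa.
These give a = g sinθ/(1+k) and the required friction f = kMg sinθ/(1+k).
With N = Mg cosθ, the no-slip condition f ≤ μN gives μ_min = f/N = k tanθ/(1+k).
μ_min = 0.5 × tan26.4° / 1.5 ≈ 0.165.

μ_min ≈ 0.165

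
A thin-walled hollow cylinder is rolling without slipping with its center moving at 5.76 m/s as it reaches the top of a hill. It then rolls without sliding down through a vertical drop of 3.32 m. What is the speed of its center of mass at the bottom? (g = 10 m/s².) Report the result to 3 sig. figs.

For this body I = MR², i.e. k = I/(MR²) = 1.
Rolling without slipping gives ω = v/R, so the total kinetic energy is ½Mv² + ½Iω² = ½(1+k)Mv² = Mv².
Conserving energy between top and bottom: Mv² = Mv₀² + Mgh, hence v² = v₀² + 2gh/(1+k).
v = √(5.76² + 2×10×3.32/2) = √66.38 ≈ 8.15 m/s.

v ≈ 8.15 m/s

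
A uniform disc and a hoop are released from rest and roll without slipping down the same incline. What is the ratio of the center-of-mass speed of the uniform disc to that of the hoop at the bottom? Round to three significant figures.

Each satisfies Mgh = ½(1+k)Mv² with k = I/(MR²), so v ∝ 1/√(1+k).
For the uniform disc k = 0.5; for the hoop k = 1.
v₁/v₂ = √((1+k₂)/(1+k₁)) = √(2/1.5) ≈ 1.15.

v_ratio ≈ 1.15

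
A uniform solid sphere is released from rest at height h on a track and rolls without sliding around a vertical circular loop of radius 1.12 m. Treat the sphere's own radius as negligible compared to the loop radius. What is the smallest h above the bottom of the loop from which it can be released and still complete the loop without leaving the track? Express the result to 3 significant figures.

With I = (2/5)MR², the ratio k = I/(MR²) is 0.4.
At the top, contact is just lost when gravity alone supplies the centripetal force: Mg = Mv_top²/r, i.e. v_top² = gr.
With ω = v/R, the kinetic energy at speed v is ½(1+k)Mv² = (7/10)Mv².
Energy conservation from release (height h) to the top (height 2r): Mgh = Mg(2r) + (7/10)M·gr.
Thus h_min = 2r + (1+k)r/2 = r(2 + 1.4/2) = 1.12 × 2.7 ≈ 3.02 m.

h_min ≈ 3.02 m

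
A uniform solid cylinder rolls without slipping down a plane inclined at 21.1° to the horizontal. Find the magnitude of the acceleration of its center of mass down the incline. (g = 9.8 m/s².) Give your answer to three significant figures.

For this body I = (1/2)MR², i.e. k = I/(MR²) = 0.5.
Along the incline Mg sinθ − f = Ma, and torque about the center fR = Iα = kMR²(a/R) gives f = kMa.
Eliminating f: Mg sinθ = (1+k)Ma, so a = g sinθ/(1+k) = 9.8 × sin21.1° / 1.5 ≈ 2.35 m/s².

a ≈ 2.35 m/s²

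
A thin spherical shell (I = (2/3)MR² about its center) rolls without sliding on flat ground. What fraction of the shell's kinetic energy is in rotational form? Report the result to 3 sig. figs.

The moment of inertia is (2/3)MR², giving k ≡ I/(MR²) = 2/3.
With ω = v/R, KE_trans = ½Mv² and KE_rot = ½Iω² = ½kMv², so KE_total = ½(1+k)Mv².
The rotational fraction is therefore k/(1+k) = (2/3)/1.667 ≈ 0.400.

fraction ≈ 0.400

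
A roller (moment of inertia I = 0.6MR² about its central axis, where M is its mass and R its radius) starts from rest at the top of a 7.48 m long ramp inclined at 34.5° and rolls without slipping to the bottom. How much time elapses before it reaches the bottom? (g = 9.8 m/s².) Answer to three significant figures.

t ≈ 2.08 s

For this body I = 0.6MR², i.e. k = I/(MR²) = 0.6.
Translational: Mg sinθ − f = Ma. Rotational about the CM: fR = Iα = kMRa, so f = kMa.
Hence a = g sinθ/(1+k) = 9.8×sin34.5°/1.6 = 3.469 m/s².
With constant a from rest, t = √(2L/a) = √(2·7.48/3.469) ≈ 2.08 s.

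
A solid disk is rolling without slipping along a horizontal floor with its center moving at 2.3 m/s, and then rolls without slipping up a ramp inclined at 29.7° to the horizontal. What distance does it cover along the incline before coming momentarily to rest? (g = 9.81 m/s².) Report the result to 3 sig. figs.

The moment of inertia is (1/2)MR², giving k ≡ I/(MR²) = 0.5.
Since it rolls without slipping, ω = v/R and KE = ½Mv² + ½Iω² = ½(1+k)Mv² = (3/4)Mv².
Setting this equal to Mgh gives the vertical rise h = (1+k)v₀²/(2g) = 1.5×2.3²/(2×9.81) = 0.4044 m.
Along the incline, d = h/sinθ = 0.4044/sin29.7° ≈ 0.816 m.

d ≈ 0.816 m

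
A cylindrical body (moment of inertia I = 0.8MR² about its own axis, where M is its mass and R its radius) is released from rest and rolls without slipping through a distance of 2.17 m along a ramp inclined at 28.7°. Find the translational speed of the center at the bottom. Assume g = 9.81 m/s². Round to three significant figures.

v ≈ 3.37 m/s

Here I = 0.8MR², so the shape factor k = I/(MR²) = 0.8.
Rolling without slipping gives ω = v/R, so the total kinetic energy is ½Mv² + ½Iω² = ½(1+k)Mv² = (9/10)Mv².
The vertical drop is h = L sinθ = 2.17 × sin28.7° = 1.042 m.
Energy conservation: Mgh = (9/10)Mv², so v = √(2gh/(1+k)) = √(2 × 9.81 × 1.042 / 1.8) ≈ 3.37 m/s.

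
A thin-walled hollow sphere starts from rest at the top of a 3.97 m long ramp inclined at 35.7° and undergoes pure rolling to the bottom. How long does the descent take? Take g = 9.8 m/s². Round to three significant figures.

Here I = (2/3)MR², so the shape factor k = I/(MR²) = 2/3.
Along the incline Mg sinθ − f = Ma, and torque about the center fR = Iα = kMR²(a/R) gives f = kMa.
Hence a = g sinθ/(1+k) = 9.8×sin35.7°/1.667 = 3.431 m/s².
With constant a from rest, t = √(2L/a) = √(2·3.97/3.431) ≈ 1.52 s.

t ≈ 1.52 s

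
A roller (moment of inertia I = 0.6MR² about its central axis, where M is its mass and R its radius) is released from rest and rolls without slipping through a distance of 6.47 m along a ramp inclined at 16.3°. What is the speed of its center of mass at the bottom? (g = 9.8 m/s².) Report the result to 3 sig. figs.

v ≈ 4.72 m/s

The moment of inertia is 0.6MR², giving k ≡ I/(MR²) = 0.6.
Pure rolling means v = ωR; then KE = ½Mv² + ½I(v/R)² = ½(1+k)Mv² = (4/5)Mv².
The vertical drop is h = L sinθ = 6.47 × sin16.3° = 1.816 m.
Energy conservation: Mgh = (4/5)Mv², so v = √(2gh/(1+k)) = √(2 × 9.8 × 1.816 / 1.6) ≈ 4.72 m/s.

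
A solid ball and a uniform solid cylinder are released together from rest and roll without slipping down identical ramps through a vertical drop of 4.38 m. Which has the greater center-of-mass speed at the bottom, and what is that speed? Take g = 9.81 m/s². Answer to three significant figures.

For rolling without slipping, Mgh = ½(1+k)Mv² where k = I/(MR²), so v = √(2gh/(1+k)).
Solid ball: k = 0.4, giving v = √(2×9.81×4.38/1.4) = 7.835 m/s.
Uniform solid cylinder: k = 0.5, giving v = √(2×9.81×4.38/1.5) = 7.569 m/s.
The smaller k wins: the solid ball, at ≈ 7.83 m/s.

the solid ball, at v ≈ 7.83 m/s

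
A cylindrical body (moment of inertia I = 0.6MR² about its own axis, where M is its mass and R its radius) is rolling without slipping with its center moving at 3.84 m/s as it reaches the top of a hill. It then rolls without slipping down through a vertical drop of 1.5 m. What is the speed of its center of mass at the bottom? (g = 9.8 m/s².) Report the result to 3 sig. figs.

v ≈ 5.76 m/s

With I = 0.6MR², the ratio k = I/(MR²) is 0.6.
Since it rolls without slipping, ω = v/R and KE = ½Mv² + ½Iω² = ½(1+k)Mv² = (4/5)Mv².
Conserving energy between top and bottom: (4/5)Mv² = (4/5)Mv₀² + Mgh, hence v² = v₀² + 2gh/(1+k).
v = √(3.84² + 2×9.8×1.5/1.6) = √33.12 ≈ 5.76 m/s.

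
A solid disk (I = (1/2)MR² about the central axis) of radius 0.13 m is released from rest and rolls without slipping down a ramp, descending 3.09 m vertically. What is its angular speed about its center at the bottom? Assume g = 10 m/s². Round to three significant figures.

ω ≈ 49.4 rad/s

The moment of inertia is (1/2)MR², giving k ≡ I/(MR²) = 0.5.
Pure rolling means v = ωR; then KE = ½Mv² + ½I(v/R)² = ½(1+k)Mv² = (3/4)Mv².
Energy conservation Mgh = ½(1+k)Mv² gives v = √(2gh/(1+k)) = √(2 × 10 × 3.09 / 1.5) = 6.419 m/s.
The angular speed follows from ω = v/R = 6.419/0.13 ≈ 49.4 rad/s.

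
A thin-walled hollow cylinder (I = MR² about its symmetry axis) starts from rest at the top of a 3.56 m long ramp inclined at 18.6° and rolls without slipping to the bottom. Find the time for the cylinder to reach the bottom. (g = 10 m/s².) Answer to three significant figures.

t ≈ 2.11 s

Here I = MR², so the shape factor k = I/(MR²) = 1.
Translational: Mg sinθ − f = Ma. Rotational about the CM: fR = Iα = kMRa, so f = kMa.
Hence a = g sinθ/(1+k) = 10×sin18.6°/2 = 1.595 m/s².
With constant a from rest, t = √(2L/a) = √(2·3.56/1.595) ≈ 2.11 s.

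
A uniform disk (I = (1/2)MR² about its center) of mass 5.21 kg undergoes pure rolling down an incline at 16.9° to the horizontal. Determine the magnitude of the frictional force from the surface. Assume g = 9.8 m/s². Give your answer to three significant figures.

For this body I = (1/2)MR², i.e. k = I/(MR²) = 0.5.
Newton's second law down the slope: Mg sinθ − f = Ma. The torque equation fR = Iα (with α = a/R) gives f = kMa.
Combining, a = g sinθ/(1+k) and f = kMa = kMg sinθ/(1+k).
f = 0.5 × 5.21 × 9.8 × sin16.9° / 1.5 ≈ 4.95 N.

f ≈ 4.95 N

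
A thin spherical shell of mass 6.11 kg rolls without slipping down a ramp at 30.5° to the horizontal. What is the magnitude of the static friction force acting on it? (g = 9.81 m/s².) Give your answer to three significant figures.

For this body I = (2/3)MR², i.e. k = I/(MR²) = 2/3.
Along the incline Mg sinθ − f = Ma, and torque about the center fR = Iα = kMR²(a/R) gives f = kMa.
Combining, a = g sinθ/(1+k) and f = kMa = kMg sinθ/(1+k).
f = (2/3) × 6.11 × 9.81 × sin30.5° / 1.667 ≈ 12.2 N.

f ≈ 12.2 N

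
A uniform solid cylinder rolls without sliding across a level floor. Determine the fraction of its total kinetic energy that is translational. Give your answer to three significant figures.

fraction ≈ 0.667

Here I = (1/2)MR², so the shape factor k = I/(MR²) = 0.5.
With ω = v/R, KE_trans = ½Mv² and KE_rot = ½Iω² = ½kMv², so KE_total = ½(1+k)Mv².
The translational fraction is therefore 1/(1+k) = 1/1.5 ≈ 0.667.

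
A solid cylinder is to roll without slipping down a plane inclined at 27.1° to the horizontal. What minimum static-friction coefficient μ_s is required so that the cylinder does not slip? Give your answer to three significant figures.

μ_min ≈ 0.171

For this body I = (1/2)MR², i.e. k = I/(MR²) = 0.5.
Translational: Mg sinθ − f = Ma. Rotational about the CM: fR = Iα = kMRa, so f = kMa.
These give a = g sinθ/(1+k) and the required friction f = kMg sinθ/(1+k).
With N = Mg cosθ, the no-slip condition f ≤ μN gives μ_min = f/N = k tanθ/(1+k).
μ_min = 0.5 × tan27.1° / 1.5 ≈ 0.171.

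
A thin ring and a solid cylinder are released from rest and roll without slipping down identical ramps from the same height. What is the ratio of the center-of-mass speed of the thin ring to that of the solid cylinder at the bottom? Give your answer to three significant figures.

Each satisfies Mgh = ½(1+k)Mv² with k = I/(MR²), so v ∝ 1/√(1+k).
For the thin ring k = 1; for the solid cylinder k = 0.5.
v₁/v₂ = √((1+k₂)/(1+k₁)) = √(1.5/2) ≈ 0.866.

v_ratio ≈ 0.866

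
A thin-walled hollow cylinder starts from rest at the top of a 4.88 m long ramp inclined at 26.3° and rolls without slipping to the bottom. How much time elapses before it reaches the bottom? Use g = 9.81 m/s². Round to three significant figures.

For this body I = MR², i.e. k = I/(MR²) = 1.
Translational: Mg sinθ − f = Ma. Rotational about the CM: fR = Iα = kMRa, so f = kMa.
Hence a = g sinθ/(1+k) = 9.81×sin26.3°/2 = 2.173 m/s².
With constant a from rest, t = √(2L/a) = √(2·4.88/2.173) ≈ 2.12 s.

t ≈ 2.12 s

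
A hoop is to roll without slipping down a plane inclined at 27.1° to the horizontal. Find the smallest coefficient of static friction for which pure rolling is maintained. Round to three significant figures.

For this body I = MR², i.e. k = I/(MR²) = 1.
Translational: Mg sinθ − f = Ma. Rotational about the CM: fR = Iα = kMRa, so f = kMa.
These give a = g sinθ/(1+k) and the required friction f = kMg sinθ/(1+k).
The normal force is N = Mg cosθ, so μ_min = f/N = k tanθ/(1+k).
μ_min = 1 × tan27.1° / 2 ≈ 0.256.

μ_min ≈ 0.256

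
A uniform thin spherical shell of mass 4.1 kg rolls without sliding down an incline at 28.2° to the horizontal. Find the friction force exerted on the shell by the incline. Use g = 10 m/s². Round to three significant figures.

f ≈ 7.75 N

For this body I = (2/3)MR², i.e. k = I/(MR²) = 2/3.
Translational: Mg sinθ − f = Ma. Rotational about the CM: fR = Iα = kMRa, so f = kMa.
Combining, a = g sinθ/(1+k) and f = kMa = kMg sinθ/(1+k).
f = (2/3) × 4.1 × 10 × sin28.2° / 1.667 ≈ 7.75 N.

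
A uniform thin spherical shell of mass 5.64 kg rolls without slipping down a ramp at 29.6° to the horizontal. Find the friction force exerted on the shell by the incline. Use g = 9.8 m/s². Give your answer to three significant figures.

For this body I = (2/3)MR², i.e. k = I/(MR²) = 2/3.
Translational: Mg sinθ − f = Ma. Rotational about the CM: fR = Iα = kMRa, so f = kMa.
Combining, a = g sinθ/(1+k) and f = kMa = kMg sinθ/(1+k).
f = (2/3) × 5.64 × 9.8 × sin29.6° / 1.667 ≈ 10.9 N.

f ≈ 10.9 N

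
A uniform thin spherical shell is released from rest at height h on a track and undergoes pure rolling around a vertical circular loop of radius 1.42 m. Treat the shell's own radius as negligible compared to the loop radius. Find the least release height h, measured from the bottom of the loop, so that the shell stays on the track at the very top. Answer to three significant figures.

For this body I = (2/3)MR², i.e. k = I/(MR²) = 2/3.
At the top of the loop, the minimum-contact condition is Mg = Mv_top²/r, so v_top² = gr.
With ω = v/R, the kinetic energy at speed v is ½(1+k)Mv² = (5/6)Mv².
Energy conservation from release (height h) to the top (height 2r): Mgh = Mg(2r) + (5/6)M·gr.
Thus h_min = 2r + (1+k)r/2 = r(2 + 1.667/2) = 1.42 × 2.833 ≈ 4.02 m.

h_min ≈ 4.02 m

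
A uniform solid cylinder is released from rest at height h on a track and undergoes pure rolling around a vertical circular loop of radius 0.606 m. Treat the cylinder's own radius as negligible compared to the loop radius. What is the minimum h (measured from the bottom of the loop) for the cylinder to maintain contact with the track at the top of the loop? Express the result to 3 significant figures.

h_min ≈ 1.67 m

Here I = (1/2)MR², so the shape factor k = I/(MR²) = 0.5.
At the top, contact is just lost when gravity alone supplies the centripetal force: Mg = Mv_top²/r, i.e. v_top² = gr.
With ω = v/R, the kinetic energy at speed v is ½(1+k)Mv² = (3/4)Mv².
Energy conservation from release (height h) to the top (height 2r): Mgh = Mg(2r) + (3/4)M·gr.
Thus h_min = 2r + (1+k)r/2 = r(2 + 1.5/2) = 0.606 × 2.75 ≈ 1.67 m.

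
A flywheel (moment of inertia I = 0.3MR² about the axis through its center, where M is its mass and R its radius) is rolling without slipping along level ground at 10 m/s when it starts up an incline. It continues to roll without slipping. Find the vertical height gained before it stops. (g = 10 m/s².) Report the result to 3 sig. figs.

h ≈ 6.50 m

For this body I = 0.3MR², i.e. k = I/(MR²) = 0.3.
Since it rolls without slipping, ω = v/R and KE = ½Mv² + ½Iω² = ½(1+k)Mv² = (13/20)Mv².
All of this converts to potential energy at the highest point: (13/20)Mv₀² = Mgh.
Thus h = (1+k)v₀²/(2g) = 1.3 × 10² / (2 × 10) ≈ 6.50 m.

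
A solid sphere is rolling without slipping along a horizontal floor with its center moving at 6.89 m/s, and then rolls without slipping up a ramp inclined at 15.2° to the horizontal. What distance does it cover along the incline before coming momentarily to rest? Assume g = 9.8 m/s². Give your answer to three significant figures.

d ≈ 12.9 m

The moment of inertia is (2/5)MR², giving k ≡ I/(MR²) = 0.4.
Pure rolling means v = ωR; then KE = ½Mv² + ½I(v/R)² = ½(1+k)Mv² = (7/10)Mv².
Setting this equal to Mgh gives the vertical rise h = (1+k)v₀²/(2g) = 1.4×6.89²/(2×9.8) = 3.391 m.
The distance along the slope is d = h/sinθ = 3.391/sin15.2° ≈ 12.9 m.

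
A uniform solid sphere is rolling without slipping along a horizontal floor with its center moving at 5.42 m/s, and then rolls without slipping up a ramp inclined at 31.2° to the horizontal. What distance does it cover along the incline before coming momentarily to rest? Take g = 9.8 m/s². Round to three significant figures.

For this body I = (2/5)MR², i.e. k = I/(MR²) = 0.4.
Pure rolling means v = ωR; then KE = ½Mv² + ½I(v/R)² = ½(1+k)Mv² = (7/10)Mv².
Setting this equal to Mgh gives the vertical rise h = (1+k)v₀²/(2g) = 1.4×5.42²/(2×9.8) = 2.098 m.
Along the incline, d = h/sinθ = 2.098/sin31.2° ≈ 4.05 m.

d ≈ 4.05 m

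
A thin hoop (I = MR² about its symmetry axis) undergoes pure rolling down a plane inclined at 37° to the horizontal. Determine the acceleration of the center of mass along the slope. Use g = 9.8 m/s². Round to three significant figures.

With I = MR², the ratio k = I/(MR²) is 1.
Newton's second law down the slope: Mg sinθ − f = Ma. The torque equation fR = Iα (with α = a/R) gives f = kMa.
Eliminating f: Mg sinθ = (1+k)Ma, so a = g sinθ/(1+k) = 9.8 × sin37° / 2 ≈ 2.95 m/s².

a ≈ 2.95 m/s²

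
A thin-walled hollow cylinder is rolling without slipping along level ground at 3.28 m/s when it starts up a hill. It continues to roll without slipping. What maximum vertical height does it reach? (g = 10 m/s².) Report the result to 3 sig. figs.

h ≈ 1.08 m

Here I = MR², so the shape factor k = I/(MR²) = 1.
Rolling without slipping gives ω = v/R, so the total kinetic energy is ½Mv² + ½Iω² = ½(1+k)Mv² = Mv².
At the top the kinetic energy is zero, so Mv₀² = Mgh.
Thus h = (1+k)v₀²/(2g) = 2 × 3.28² / (2 × 10) ≈ 1.08 m.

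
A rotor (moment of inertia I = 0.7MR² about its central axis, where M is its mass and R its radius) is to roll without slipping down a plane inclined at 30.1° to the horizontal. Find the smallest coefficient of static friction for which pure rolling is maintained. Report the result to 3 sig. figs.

μ_min ≈ 0.239

With I = 0.7MR², the ratio k = I/(MR²) is 0.7.
Translational: Mg sinθ − f = Ma. Rotational about the CM: fR = Iα = kMRa, so f = kMa.
These give a = g sinθ/(1+k) and the required friction f = kMg sinθ/(1+k).
The normal force is N = Mg cosθ, so μ_min = f/N = k tanθ/(1+k).
μ_min = 0.7 × tan30.1° / 1.7 ≈ 0.239.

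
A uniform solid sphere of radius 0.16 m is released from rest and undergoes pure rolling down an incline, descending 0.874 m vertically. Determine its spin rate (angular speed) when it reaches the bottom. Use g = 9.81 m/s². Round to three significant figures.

ω ≈ 21.9 rad/s

With I = (2/5)MR², the ratio k = I/(MR²) is 0.4.
Since it rolls without slipping, ω = v/R and KE = ½Mv² + ½Iω² = ½(1+k)Mv² = (7/10)Mv².
Energy conservation Mgh = ½(1+k)Mv² gives v = √(2gh/(1+k)) = √(2 × 9.81 × 0.874 / 1.4) = 3.5 m/s.
The angular speed follows from ω = v/R = 3.5/0.16 ≈ 21.9 rad/s.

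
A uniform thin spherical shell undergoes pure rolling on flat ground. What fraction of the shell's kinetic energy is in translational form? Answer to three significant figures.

fraction ≈ 0.600

For this body I = (2/3)MR², i.e. k = I/(MR²) = 2/3.
Since ω = v/R, the translational part is ½Mv² and the rotational part is ½I(v/R)² = ½kMv²; the total is ½(1+k)Mv².
The translational fraction is therefore 1/(1+k) = 1/1.667 ≈ 0.600.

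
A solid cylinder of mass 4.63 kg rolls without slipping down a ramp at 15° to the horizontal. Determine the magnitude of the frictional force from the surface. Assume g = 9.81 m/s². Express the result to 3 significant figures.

f ≈ 3.92 N

Here I = (1/2)MR², so the shape factor k = I/(MR²) = 0.5.
Translational: Mg sinθ − f = Ma. Rotational about the CM: fR = Iα = kMRa, so f = kMa.
Combining, a = g sinθ/(1+k) and f = kMa = kMg sinθ/(1+k).
f = 0.5 × 4.63 × 9.81 × sin15° / 1.5 ≈ 3.92 N.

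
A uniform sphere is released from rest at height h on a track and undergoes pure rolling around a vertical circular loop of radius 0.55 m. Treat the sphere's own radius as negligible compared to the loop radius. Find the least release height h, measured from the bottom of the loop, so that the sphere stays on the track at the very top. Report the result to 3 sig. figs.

Here I = (2/5)MR², so the shape factor k = I/(MR²) = 0.4.
At the top of the loop, the minimum-contact condition is Mg = Mv_top²/r, so v_top² = gr.
With ω = v/R, the kinetic energy at speed v is ½(1+k)Mv² = (7/10)Mv².
Energy conservation from release (height h) to the top (height 2r): Mgh = Mg(2r) + (7/10)M·gr.
Thus h_min = 2r + (1+k)r/2 = r(2 + 1.4/2) = 0.55 × 2.7 ≈ 1.49 m.

h_min ≈ 1.49 m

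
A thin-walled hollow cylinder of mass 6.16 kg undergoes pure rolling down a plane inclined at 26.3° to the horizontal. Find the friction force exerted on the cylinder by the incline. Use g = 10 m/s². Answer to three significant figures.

f ≈ 13.6 N

With I = MR², the ratio k = I/(MR²) is 1.
Along the incline Mg sinθ − f = Ma, and torque about the center fR = Iα = kMR²(a/R) gives f = kMa.
Combining, a = g sinθ/(1+k) and f = kMa = kMg sinθ/(1+k).
f = 1 × 6.16 × 10 × sin26.3° / 2 ≈ 13.6 N.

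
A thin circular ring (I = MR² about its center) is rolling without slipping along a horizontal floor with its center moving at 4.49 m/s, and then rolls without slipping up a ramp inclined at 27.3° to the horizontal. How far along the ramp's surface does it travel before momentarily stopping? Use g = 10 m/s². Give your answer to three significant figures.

The moment of inertia is MR², giving k ≡ I/(MR²) = 1.
The rolling condition ω = v/R makes the rotational term ½I(v/R)² = ½kMv², so KE_total = ½(1+k)Mv² = Mv².
Setting this equal to Mgh gives the vertical rise h = (1+k)v₀²/(2g) = 2×4.49²/(2×10) = 2.016 m.
The distance along the slope is d = h/sinθ = 2.016/sin27.3° ≈ 4.40 m.

d ≈ 4.40 m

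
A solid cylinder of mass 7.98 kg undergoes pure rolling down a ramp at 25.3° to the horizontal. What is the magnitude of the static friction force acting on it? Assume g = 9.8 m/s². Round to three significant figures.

For this body I = (1/2)MR², i.e. k = I/(MR²) = 0.5.
Translational: Mg sinθ − f = Ma. Rotational about the CM: fR = Iα = kMRa, so f = kMa.
Combining, a = g sinθ/(1+k) and f = kMa = kMg sinθ/(1+k).
f = 0.5 × 7.98 × 9.8 × sin25.3° / 1.5 ≈ 11.1 N.

f ≈ 11.1 N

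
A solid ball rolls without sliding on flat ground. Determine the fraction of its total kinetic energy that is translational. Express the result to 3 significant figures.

fraction ≈ 0.714

For this body I = (2/5)MR², i.e. k = I/(MR²) = 0.4.
With ω = v/R, KE_trans = ½Mv² and KE_rot = ½Iω² = ½kMv², so KE_total = ½(1+k)Mv².
The translational fraction is therefore 1/(1+k) = 1/1.4 ≈ 0.714.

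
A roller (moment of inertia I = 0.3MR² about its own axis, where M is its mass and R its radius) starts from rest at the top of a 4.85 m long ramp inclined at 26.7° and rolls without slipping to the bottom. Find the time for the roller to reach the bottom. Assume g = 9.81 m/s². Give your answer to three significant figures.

The moment of inertia is 0.3MR², giving k ≡ I/(MR²) = 0.3.
Newton's second law down the slope: Mg sinθ − f = Ma. The torque equation fR = Iα (with α = a/R) gives f = kMa.
Hence a = g sinθ/(1+k) = 9.81×sin26.7°/1.3 = 3.391 m/s².
With constant a from rest, t = √(2L/a) = √(2·4.85/3.391) ≈ 1.69 s.

t ≈ 1.69 s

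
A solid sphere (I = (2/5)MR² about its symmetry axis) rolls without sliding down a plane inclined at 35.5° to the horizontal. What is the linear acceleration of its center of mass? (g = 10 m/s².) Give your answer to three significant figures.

For this body I = (2/5)MR², i.e. k = I/(MR²) = 0.4.
Translational: Mg sinθ − f = Ma. Rotational about the CM: fR = Iα = kMRa, so f = kMa.
Eliminating f: Mg sinθ = (1+k)Ma, so a = g sinθ/(1+k) = 10 × sin35.5° / 1.4 ≈ 4.15 m/s².

a ≈ 4.15 m/s²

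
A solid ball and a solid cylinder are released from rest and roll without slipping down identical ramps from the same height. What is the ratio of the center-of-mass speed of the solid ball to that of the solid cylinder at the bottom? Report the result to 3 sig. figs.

v_ratio ≈ 1.04

Each satisfies Mgh = ½(1+k)Mv² with k = I/(MR²), so v ∝ 1/√(1+k).
For the solid ball k = 0.4; for the solid cylinder k = 0.5.
v₁/v₂ = √((1+k₂)/(1+k₁)) = √(1.5/1.4) ≈ 1.04.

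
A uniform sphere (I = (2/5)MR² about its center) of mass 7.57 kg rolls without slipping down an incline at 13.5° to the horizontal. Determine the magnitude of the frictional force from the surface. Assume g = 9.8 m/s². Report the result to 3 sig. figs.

f ≈ 4.95 N

The moment of inertia is (2/5)MR², giving k ≡ I/(MR²) = 0.4.
Newton's second law down the slope: Mg sinθ − f = Ma. The torque equation fR = Iα (with α = a/R) gives f = kMa.
Combining, a = g sinθ/(1+k) and f = kMa = kMg sinθ/(1+k).
f = 0.4 × 7.57 × 9.8 × sin13.5° / 1.4 ≈ 4.95 N.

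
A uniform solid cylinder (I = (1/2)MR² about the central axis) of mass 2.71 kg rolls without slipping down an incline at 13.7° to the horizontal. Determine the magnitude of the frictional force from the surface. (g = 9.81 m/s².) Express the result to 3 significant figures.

f ≈ 2.10 N

For this body I = (1/2)MR², i.e. k = I/(MR²) = 0.5.
Along the incline Mg sinθ − f = Ma, and torque about the center fR = Iα = kMR²(a/R) gives f = kMa.
Combining, a = g sinθ/(1+k) and f = kMa = kMg sinθ/(1+k).
f = 0.5 × 2.71 × 9.81 × sin13.7° / 1.5 ≈ 2.10 N.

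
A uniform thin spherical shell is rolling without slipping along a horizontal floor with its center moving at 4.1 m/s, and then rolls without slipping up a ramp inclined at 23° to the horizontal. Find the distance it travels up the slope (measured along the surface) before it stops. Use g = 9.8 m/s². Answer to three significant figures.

Here I = (2/3)MR², so the shape factor k = I/(MR²) = 2/3.
The rolling condition ω = v/R makes the rotational term ½I(v/R)² = ½kMv², so KE_total = ½(1+k)Mv² = (5/6)Mv².
Setting this equal to Mgh gives the vertical rise h = (1+k)v₀²/(2g) = 1.667×4.1²/(2×9.8) = 1.429 m.
The distance along the slope is d = h/sinθ = 1.429/sin23° ≈ 3.66 m.

d ≈ 3.66 m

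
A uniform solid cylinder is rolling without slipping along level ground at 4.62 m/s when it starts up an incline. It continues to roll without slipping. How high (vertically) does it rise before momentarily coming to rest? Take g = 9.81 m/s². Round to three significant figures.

For this body I = (1/2)MR², i.e. k = I/(MR²) = 0.5.
Rolling without slipping gives ω = v/R, so the total kinetic energy is ½Mv² + ½Iω² = ½(1+k)Mv² = (3/4)Mv².
All of this converts to potential energy at the highest point: (3/4)Mv₀² = Mgh.
Thus h = (1+k)v₀²/(2g) = 1.5 × 4.62² / (2 × 9.81) ≈ 1.63 m.

h ≈ 1.63 m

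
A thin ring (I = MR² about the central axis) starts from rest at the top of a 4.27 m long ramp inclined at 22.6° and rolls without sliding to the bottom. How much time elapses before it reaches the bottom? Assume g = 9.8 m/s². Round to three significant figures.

t ≈ 2.13 s

With I = MR², the ratio k = I/(MR²) is 1.
Translational: Mg sinθ − f = Ma. Rotational about the CM: fR = Iα = kMRa, so f = kMa.
Hence a = g sinθ/(1+k) = 9.8×sin22.6°/2 = 1.883 m/s².
With constant a from rest, t = √(2L/a) = √(2·4.27/1.883) ≈ 2.13 s.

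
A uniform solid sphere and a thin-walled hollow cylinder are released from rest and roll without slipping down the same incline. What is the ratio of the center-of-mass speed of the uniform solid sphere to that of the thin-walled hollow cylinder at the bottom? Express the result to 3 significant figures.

v_ratio ≈ 1.20

Each satisfies Mgh = ½(1+k)Mv² with k = I/(MR²), so v ∝ 1/√(1+k).
For the uniform solid sphere k = 0.4; for the thin-walled hollow cylinder k = 1.
v₁/v₂ = √((1+k₂)/(1+k₁)) = √(2/1.4) ≈ 1.20.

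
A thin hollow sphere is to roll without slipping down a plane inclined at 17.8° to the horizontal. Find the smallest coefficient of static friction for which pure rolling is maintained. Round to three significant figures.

μ_min ≈ 0.128

Here I = (2/3)MR², so the shape factor k = I/(MR²) = 2/3.
Newton's second law down the slope: Mg sinθ − f = Ma. The torque equation fR = Iα (with α = a/R) gives f = kMa.
These give a = g sinθ/(1+k) and the required friction f = kMg sinθ/(1+k).
With N = Mg cosθ, the no-slip condition f ≤ μN gives μ_min = f/N = k tanθ/(1+k).
μ_min = (2/3) × tan17.8° / 1.667 ≈ 0.128.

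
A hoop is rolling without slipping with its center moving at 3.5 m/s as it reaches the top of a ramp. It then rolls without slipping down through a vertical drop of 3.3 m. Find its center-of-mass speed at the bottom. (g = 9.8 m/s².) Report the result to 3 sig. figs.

The moment of inertia is MR², giving k ≡ I/(MR²) = 1.
The rolling condition ω = v/R makes the rotational term ½I(v/R)² = ½kMv², so KE_total = ½(1+k)Mv² = Mv².
Energy conservation: Mv₀² + Mgh = Mv², so v² = v₀² + 2gh/(1+k).
v = √(3.5² + 2×9.8×3.3/2) = √44.59 ≈ 6.68 m/s.

v ≈ 6.68 m/s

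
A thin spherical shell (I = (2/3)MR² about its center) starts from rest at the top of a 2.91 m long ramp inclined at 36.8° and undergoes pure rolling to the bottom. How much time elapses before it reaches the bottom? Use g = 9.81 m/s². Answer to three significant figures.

Here I = (2/3)MR², so the shape factor k = I/(MR²) = 2/3.
Translational: Mg sinθ − f = Ma. Rotational about the CM: fR = Iα = kMRa, so f = kMa.
Hence a = g sinθ/(1+k) = 9.81×sin36.8°/1.667 = 3.526 m/s².
With constant a from rest, t = √(2L/a) = √(2·2.91/3.526) ≈ 1.28 s.

t ≈ 1.28 s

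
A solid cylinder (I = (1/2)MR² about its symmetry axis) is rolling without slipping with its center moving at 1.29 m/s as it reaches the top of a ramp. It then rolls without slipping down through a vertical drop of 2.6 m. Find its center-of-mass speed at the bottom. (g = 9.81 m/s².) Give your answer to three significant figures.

v ≈ 5.97 m/s

For this body I = (1/2)MR², i.e. k = I/(MR²) = 0.5.
Rolling without slipping gives ω = v/R, so the total kinetic energy is ½Mv² + ½Iω² = ½(1+k)Mv² = (3/4)Mv².
Conserving energy between top and bottom: (3/4)Mv² = (3/4)Mv₀² + Mgh, hence v² = v₀² + 2gh/(1+k).
v = √(1.29² + 2×9.81×2.6/1.5) = √35.67 ≈ 5.97 m/s.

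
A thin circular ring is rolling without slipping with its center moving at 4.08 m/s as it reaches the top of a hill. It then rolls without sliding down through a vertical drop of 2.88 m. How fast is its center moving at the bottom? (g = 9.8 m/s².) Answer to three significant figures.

With I = MR², the ratio k = I/(MR²) is 1.
Pure rolling means v = ωR; then KE = ½Mv² + ½I(v/R)² = ½(1+k)Mv² = Mv².
Conserving energy between top and bottom: Mv² = Mv₀² + Mgh, hence v² = v₀² + 2gh/(1+k).
v = √(4.08² + 2×9.8×2.88/2) = √44.87 ≈ 6.70 m/s.

v ≈ 6.70 m/s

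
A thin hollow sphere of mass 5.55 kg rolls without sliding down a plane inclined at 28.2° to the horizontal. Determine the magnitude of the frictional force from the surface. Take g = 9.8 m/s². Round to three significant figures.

f ≈ 10.3 N

The moment of inertia is (2/3)MR², giving k ≡ I/(MR²) = 2/3.
Translational: Mg sinθ − f = Ma. Rotational about the CM: fR = Iα = kMRa, so f = kMa.
Combining, a = g sinθ/(1+k) and f = kMa = kMg sinθ/(1+k).
f = (2/3) × 5.55 × 9.8 × sin28.2° / 1.667 ≈ 10.3 N.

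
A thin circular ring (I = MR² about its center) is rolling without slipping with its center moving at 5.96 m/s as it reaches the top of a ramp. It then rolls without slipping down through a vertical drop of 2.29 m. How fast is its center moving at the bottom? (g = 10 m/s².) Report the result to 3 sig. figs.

Here I = MR², so the shape factor k = I/(MR²) = 1.
Rolling without slipping gives ω = v/R, so the total kinetic energy is ½Mv² + ½Iω² = ½(1+k)Mv² = Mv².
Conserving energy between top and bottom: Mv² = Mv₀² + Mgh, hence v² = v₀² + 2gh/(1+k).
v = √(5.96² + 2×10×2.29/2) = √58.42 ≈ 7.64 m/s.

v ≈ 7.64 m/s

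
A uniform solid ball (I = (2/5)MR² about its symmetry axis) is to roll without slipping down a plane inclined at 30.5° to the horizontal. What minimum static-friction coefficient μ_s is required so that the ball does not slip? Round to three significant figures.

μ_min ≈ 0.168

For this body I = (2/5)MR², i.e. k = I/(MR²) = 0.4.
Newton's second law down the slope: Mg sinθ − f = Ma. The torque equation fR = Iα (with α = a/R) gives f = kMa.
These give a = g sinθ/(1+k) and the required friction f = kMg sinθ/(1+k).
The normal force is N = Mg cosθ, so μ_min = f/N = k tanθ/(1+k).
μ_min = 0.4 × tan30.5° / 1.4 ≈ 0.168.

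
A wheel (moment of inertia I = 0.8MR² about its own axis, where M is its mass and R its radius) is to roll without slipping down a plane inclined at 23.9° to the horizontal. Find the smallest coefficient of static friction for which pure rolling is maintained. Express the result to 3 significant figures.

With I = 0.8MR², the ratio k = I/(MR²) is 0.8.
Newton's second law down the slope: Mg sinθ − f = Ma. The torque equation fR = Iα (with α = a/R) gives f = kMa.
These give a = g sinθ/(1+k) and the required friction f = kMg sinθ/(1+k).
The normal force is N = Mg cosθ, so μ_min = f/N = k tanθ/(1+k).
μ_min = 0.8 × tan23.9° / 1.8 ≈ 0.197.

μ_min ≈ 0.197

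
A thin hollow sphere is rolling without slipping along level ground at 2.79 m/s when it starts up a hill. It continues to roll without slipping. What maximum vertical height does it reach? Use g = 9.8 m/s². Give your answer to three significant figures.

For this body I = (2/3)MR², i.e. k = I/(MR²) = 2/3.
Pure rolling means v = ωR; then KE = ½Mv² + ½I(v/R)² = ½(1+k)Mv² = (5/6)Mv².
At the top the kinetic energy is zero, so (5/6)Mv₀² = Mgh.
Thus h = (1+k)v₀²/(2g) = 1.667 × 2.79² / (2 × 9.8) ≈ 0.662 m.

h ≈ 0.662 m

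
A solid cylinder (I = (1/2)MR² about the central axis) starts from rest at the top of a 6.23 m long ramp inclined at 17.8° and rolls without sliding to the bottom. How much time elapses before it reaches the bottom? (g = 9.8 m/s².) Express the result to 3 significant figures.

For this body I = (1/2)MR², i.e. k = I/(MR²) = 0.5.
Translational: Mg sinθ − f = Ma. Rotational about the CM: fR = Iα = kMRa, so f = kMa.
Hence a = g sinθ/(1+k) = 9.8×sin17.8°/1.5 = 1.997 m/s².
With constant a from rest, t = √(2L/a) = √(2·6.23/1.997) ≈ 2.50 s.

t ≈ 2.50 s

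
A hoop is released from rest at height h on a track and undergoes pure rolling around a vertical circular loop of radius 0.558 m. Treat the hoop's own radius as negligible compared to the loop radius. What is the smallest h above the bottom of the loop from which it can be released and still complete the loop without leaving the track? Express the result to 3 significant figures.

For this body I = MR², i.e. k = I/(MR²) = 1.
At the top of the loop, the minimum-contact condition is Mg = Mv_top²/r, so v_top² = gr.
With ω = v/R, the kinetic energy at speed v is ½(1+k)Mv² = Mv².
Energy conservation from release (height h) to the top (height 2r): Mgh = Mg(2r) + M·gr.
Thus h_min = 2r + (1+k)r/2 = r(2 + 2/2) = 0.558 × 3 ≈ 1.67 m.

h_min ≈ 1.67 m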